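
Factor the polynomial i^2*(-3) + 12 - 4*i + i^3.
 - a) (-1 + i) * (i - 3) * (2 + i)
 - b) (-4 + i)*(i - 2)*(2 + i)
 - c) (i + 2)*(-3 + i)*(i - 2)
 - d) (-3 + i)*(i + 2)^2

We need to factor i^2*(-3) + 12 - 4*i + i^3.
The factored form is (i + 2)*(-3 + i)*(i - 2).
c) (i + 2)*(-3 + i)*(i - 2)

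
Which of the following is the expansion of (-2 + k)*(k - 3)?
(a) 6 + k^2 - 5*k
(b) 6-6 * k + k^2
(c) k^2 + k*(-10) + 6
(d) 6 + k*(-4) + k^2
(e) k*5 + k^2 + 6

Expanding (-2 + k)*(k - 3):
= 6 + k^2 - 5*k
a) 6 + k^2 - 5*k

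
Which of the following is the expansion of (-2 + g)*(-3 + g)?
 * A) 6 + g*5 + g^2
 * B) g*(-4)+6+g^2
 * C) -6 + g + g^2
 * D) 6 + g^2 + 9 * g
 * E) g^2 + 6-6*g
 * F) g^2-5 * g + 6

Expanding (-2 + g)*(-3 + g):
= g^2-5 * g + 6
F) g^2-5 * g + 6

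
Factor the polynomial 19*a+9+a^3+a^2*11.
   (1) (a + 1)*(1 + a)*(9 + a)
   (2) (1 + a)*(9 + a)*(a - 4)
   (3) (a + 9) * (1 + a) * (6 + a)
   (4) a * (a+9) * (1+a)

We need to factor 19*a+9+a^3+a^2*11.
The factored form is (a + 1)*(1 + a)*(9 + a).
1) (a + 1)*(1 + a)*(9 + a)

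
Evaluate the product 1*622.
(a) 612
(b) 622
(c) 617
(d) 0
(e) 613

1 * 622 = 622
b) 622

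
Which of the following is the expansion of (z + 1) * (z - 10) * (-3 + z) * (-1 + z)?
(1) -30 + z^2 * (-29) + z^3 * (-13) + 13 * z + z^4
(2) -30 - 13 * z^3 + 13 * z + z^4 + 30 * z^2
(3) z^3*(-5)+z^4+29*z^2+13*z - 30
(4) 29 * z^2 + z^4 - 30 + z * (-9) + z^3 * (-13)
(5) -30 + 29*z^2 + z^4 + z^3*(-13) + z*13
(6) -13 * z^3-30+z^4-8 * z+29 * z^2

Expanding (z + 1) * (z - 10) * (-3 + z) * (-1 + z):
= -30 + 29*z^2 + z^4 + z^3*(-13) + z*13
5) -30 + 29*z^2 + z^4 + z^3*(-13) + z*13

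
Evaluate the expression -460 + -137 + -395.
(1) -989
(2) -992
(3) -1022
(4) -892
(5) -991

First: -460 + -137 = -597
Then: -597 + -395 = -992
2) -992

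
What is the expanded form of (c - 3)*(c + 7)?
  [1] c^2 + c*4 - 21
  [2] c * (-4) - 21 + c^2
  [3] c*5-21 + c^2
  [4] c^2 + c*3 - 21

Expanding (c - 3)*(c + 7):
= c^2 + c*4 - 21
1) c^2 + c*4 - 21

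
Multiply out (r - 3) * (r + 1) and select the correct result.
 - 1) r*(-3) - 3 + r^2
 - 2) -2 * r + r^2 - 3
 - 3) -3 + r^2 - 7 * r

Expanding (r - 3) * (r + 1):
= -2 * r + r^2 - 3
2) -2 * r + r^2 - 3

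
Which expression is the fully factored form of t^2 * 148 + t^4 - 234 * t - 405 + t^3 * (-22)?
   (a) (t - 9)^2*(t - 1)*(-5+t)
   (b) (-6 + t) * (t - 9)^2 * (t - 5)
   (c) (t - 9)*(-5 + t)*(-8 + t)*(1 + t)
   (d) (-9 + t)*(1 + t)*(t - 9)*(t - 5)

We need to factor t^2 * 148 + t^4 - 234 * t - 405 + t^3 * (-22).
The factored form is (-9 + t)*(1 + t)*(t - 9)*(t - 5).
d) (-9 + t)*(1 + t)*(t - 9)*(t - 5)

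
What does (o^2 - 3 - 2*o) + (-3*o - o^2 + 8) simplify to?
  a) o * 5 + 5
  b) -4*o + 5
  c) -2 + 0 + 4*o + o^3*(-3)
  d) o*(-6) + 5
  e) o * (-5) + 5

Adding the polynomials and combining like terms:
(o^2 - 3 - 2*o) + (-3*o - o^2 + 8)
= o * (-5) + 5
e) o * (-5) + 5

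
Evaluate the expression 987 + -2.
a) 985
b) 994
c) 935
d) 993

987 + -2 = 985
a) 985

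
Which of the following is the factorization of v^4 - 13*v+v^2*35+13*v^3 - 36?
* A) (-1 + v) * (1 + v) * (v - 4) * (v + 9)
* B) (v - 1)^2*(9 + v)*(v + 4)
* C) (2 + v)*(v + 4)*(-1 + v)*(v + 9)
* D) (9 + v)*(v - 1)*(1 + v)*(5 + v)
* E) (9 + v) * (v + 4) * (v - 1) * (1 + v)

We need to factor v^4 - 13*v+v^2*35+13*v^3 - 36.
The factored form is (9 + v) * (v + 4) * (v - 1) * (1 + v).
E) (9 + v) * (v + 4) * (v - 1) * (1 + v)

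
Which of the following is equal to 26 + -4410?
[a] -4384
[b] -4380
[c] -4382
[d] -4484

26 + -4410 = -4384
a) -4384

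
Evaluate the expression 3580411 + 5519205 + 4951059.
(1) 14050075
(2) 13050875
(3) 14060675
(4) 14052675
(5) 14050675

First: 3580411 + 5519205 = 9099616
Then: 9099616 + 4951059 = 14050675
5) 14050675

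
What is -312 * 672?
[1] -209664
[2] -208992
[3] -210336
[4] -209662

-312 * 672 = -209664
1) -209664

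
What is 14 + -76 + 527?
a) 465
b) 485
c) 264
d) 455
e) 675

First: 14 + -76 = -62
Then: -62 + 527 = 465
a) 465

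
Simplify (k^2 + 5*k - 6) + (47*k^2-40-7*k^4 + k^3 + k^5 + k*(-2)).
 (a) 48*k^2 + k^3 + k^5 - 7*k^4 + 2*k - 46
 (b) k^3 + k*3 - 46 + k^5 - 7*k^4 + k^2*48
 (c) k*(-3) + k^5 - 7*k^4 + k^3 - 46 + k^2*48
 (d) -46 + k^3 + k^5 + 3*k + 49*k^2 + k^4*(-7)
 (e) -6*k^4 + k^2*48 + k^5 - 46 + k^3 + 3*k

Adding the polynomials and combining like terms:
(k^2 + 5*k - 6) + (47*k^2 - 40 - 7*k^4 + k^3 + k^5 + k*(-2))
= k^3 + k*3 - 46 + k^5 - 7*k^4 + k^2*48
b) k^3 + k*3 - 46 + k^5 - 7*k^4 + k^2*48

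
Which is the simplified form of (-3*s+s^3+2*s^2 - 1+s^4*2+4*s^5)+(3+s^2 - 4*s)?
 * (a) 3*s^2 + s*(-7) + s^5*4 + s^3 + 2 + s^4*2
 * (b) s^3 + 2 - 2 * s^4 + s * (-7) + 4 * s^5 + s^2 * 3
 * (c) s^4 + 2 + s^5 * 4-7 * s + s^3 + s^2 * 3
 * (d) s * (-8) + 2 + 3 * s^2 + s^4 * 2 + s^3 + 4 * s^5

Adding the polynomials and combining like terms:
(-3*s + s^3 + 2*s^2 - 1 + s^4*2 + 4*s^5) + (3 + s^2 - 4*s)
= 3*s^2 + s*(-7) + s^5*4 + s^3 + 2 + s^4*2
a) 3*s^2 + s*(-7) + s^5*4 + s^3 + 2 + s^4*2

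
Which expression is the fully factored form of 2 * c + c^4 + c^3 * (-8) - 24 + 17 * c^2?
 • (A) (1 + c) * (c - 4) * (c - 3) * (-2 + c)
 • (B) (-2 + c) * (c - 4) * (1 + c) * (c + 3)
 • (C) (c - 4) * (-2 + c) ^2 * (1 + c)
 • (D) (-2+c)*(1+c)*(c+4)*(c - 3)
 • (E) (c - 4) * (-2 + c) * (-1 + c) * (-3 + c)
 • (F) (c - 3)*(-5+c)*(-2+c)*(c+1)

We need to factor 2 * c + c^4 + c^3 * (-8) - 24 + 17 * c^2.
The factored form is (1 + c) * (c - 4) * (c - 3) * (-2 + c).
A) (1 + c) * (c - 4) * (c - 3) * (-2 + c)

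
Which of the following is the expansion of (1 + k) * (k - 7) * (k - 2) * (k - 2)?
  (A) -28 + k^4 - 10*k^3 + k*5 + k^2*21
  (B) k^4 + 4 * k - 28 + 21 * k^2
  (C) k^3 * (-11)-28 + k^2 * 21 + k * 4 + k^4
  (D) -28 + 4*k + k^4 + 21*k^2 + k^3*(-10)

Expanding (1 + k) * (k - 7) * (k - 2) * (k - 2):
= -28 + 4*k + k^4 + 21*k^2 + k^3*(-10)
D) -28 + 4*k + k^4 + 21*k^2 + k^3*(-10)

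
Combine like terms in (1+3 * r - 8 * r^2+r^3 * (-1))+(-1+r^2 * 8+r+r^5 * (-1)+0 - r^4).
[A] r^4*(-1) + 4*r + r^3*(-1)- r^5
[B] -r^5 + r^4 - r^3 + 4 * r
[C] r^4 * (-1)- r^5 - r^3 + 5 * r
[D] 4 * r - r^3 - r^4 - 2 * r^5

Adding the polynomials and combining like terms:
(1 + 3*r - 8*r^2 + r^3*(-1)) + (-1 + r^2*8 + r + r^5*(-1) + 0 - r^4)
= r^4*(-1) + 4*r + r^3*(-1)- r^5
A) r^4*(-1) + 4*r + r^3*(-1)- r^5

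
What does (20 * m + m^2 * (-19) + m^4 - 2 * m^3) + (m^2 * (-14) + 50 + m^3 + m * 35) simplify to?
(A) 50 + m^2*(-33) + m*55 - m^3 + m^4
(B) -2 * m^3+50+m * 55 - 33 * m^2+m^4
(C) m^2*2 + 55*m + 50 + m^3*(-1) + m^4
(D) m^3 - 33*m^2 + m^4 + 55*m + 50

Adding the polynomials and combining like terms:
(20*m + m^2*(-19) + m^4 - 2*m^3) + (m^2*(-14) + 50 + m^3 + m*35)
= 50 + m^2*(-33) + m*55 - m^3 + m^4
A) 50 + m^2*(-33) + m*55 - m^3 + m^4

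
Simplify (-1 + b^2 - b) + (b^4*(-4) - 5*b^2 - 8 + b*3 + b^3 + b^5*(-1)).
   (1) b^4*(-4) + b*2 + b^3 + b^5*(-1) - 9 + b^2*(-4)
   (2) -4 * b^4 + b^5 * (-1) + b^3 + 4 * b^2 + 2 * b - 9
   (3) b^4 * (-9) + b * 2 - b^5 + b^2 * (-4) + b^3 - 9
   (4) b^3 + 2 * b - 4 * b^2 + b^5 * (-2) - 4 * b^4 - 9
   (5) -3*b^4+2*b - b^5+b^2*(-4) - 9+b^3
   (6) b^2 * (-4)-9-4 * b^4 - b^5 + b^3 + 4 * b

Adding the polynomials and combining like terms:
(-1 + b^2 - b) + (b^4*(-4) - 5*b^2 - 8 + b*3 + b^3 + b^5*(-1))
= b^4*(-4) + b*2 + b^3 + b^5*(-1) - 9 + b^2*(-4)
1) b^4*(-4) + b*2 + b^3 + b^5*(-1) - 9 + b^2*(-4)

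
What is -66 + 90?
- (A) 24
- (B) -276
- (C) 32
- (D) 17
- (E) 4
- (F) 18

-66 + 90 = 24
A) 24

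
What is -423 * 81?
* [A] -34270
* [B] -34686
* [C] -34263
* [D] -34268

-423 * 81 = -34263
C) -34263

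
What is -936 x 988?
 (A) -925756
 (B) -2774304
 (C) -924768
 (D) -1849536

-936 * 988 = -924768
C) -924768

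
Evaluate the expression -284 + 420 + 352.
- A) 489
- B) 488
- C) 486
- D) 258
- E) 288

First: -284 + 420 = 136
Then: 136 + 352 = 488
B) 488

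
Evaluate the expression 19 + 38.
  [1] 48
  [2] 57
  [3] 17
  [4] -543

19 + 38 = 57
2) 57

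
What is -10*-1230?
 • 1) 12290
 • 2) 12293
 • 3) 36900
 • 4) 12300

-10 * -1230 = 12300
4) 12300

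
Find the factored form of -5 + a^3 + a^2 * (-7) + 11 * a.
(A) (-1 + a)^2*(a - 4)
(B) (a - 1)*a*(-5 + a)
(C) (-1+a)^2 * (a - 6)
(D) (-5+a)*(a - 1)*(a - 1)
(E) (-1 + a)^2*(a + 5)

We need to factor -5 + a^3 + a^2 * (-7) + 11 * a.
The factored form is (-5+a)*(a - 1)*(a - 1).
D) (-5+a)*(a - 1)*(a - 1)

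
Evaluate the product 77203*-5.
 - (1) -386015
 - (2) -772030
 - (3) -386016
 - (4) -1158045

77203 * -5 = -386015
1) -386015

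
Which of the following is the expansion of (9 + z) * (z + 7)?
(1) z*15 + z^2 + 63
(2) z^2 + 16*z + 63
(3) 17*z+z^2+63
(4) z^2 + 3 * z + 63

Expanding (9 + z) * (z + 7):
= z^2 + 16*z + 63
2) z^2 + 16*z + 63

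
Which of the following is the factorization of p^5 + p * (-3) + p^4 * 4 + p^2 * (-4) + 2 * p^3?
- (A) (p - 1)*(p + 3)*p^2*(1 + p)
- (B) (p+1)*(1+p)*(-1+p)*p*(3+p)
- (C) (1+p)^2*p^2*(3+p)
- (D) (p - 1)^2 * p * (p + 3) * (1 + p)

We need to factor p^5 + p * (-3) + p^4 * 4 + p^2 * (-4) + 2 * p^3.
The factored form is (p+1)*(1+p)*(-1+p)*p*(3+p).
B) (p+1)*(1+p)*(-1+p)*p*(3+p)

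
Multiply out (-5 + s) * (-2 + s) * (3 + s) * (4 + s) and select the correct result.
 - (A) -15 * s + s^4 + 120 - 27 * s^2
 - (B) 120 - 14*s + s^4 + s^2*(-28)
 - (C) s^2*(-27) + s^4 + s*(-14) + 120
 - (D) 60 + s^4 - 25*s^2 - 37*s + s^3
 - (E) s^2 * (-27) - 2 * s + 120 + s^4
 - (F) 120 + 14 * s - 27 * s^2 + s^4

Expanding (-5 + s) * (-2 + s) * (3 + s) * (4 + s):
= s^2*(-27) + s^4 + s*(-14) + 120
C) s^2*(-27) + s^4 + s*(-14) + 120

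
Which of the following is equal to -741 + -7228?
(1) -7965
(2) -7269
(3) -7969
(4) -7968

-741 + -7228 = -7969
3) -7969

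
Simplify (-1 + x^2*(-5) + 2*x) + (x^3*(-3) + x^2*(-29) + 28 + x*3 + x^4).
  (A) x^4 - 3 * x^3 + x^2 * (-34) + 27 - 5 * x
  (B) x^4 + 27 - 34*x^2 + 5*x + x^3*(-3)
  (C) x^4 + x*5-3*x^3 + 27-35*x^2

Adding the polynomials and combining like terms:
(-1 + x^2*(-5) + 2*x) + (x^3*(-3) + x^2*(-29) + 28 + x*3 + x^4)
= x^4 + 27 - 34*x^2 + 5*x + x^3*(-3)
B) x^4 + 27 - 34*x^2 + 5*x + x^3*(-3)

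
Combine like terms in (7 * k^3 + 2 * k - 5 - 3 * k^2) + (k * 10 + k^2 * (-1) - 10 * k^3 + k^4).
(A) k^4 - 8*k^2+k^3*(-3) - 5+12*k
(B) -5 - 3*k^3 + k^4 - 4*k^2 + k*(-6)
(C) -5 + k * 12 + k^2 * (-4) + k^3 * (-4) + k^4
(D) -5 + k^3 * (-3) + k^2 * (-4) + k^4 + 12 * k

Adding the polynomials and combining like terms:
(7*k^3 + 2*k - 5 - 3*k^2) + (k*10 + k^2*(-1) - 10*k^3 + k^4)
= -5 + k^3 * (-3) + k^2 * (-4) + k^4 + 12 * k
D) -5 + k^3 * (-3) + k^2 * (-4) + k^4 + 12 * k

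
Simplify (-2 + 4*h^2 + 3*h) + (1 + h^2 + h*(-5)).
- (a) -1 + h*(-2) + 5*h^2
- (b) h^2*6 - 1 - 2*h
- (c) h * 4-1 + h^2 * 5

Adding the polynomials and combining like terms:
(-2 + 4*h^2 + 3*h) + (1 + h^2 + h*(-5))
= -1 + h*(-2) + 5*h^2
a) -1 + h*(-2) + 5*h^2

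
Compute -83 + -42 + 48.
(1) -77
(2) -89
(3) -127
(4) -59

First: -83 + -42 = -125
Then: -125 + 48 = -77
1) -77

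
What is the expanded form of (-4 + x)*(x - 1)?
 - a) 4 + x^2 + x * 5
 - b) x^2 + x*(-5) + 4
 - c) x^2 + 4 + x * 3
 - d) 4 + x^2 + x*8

Expanding (-4 + x)*(x - 1):
= x^2 + x*(-5) + 4
b) x^2 + x*(-5) + 4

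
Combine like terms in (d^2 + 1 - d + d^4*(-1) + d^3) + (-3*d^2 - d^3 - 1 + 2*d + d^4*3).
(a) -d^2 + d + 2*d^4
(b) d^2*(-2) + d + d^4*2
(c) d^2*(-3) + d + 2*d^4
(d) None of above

Adding the polynomials and combining like terms:
(d^2 + 1 - d + d^4*(-1) + d^3) + (-3*d^2 - d^3 - 1 + 2*d + d^4*3)
= d^2*(-2) + d + d^4*2
b) d^2*(-2) + d + d^4*2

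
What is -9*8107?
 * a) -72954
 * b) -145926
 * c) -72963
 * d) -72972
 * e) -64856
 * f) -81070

-9 * 8107 = -72963
c) -72963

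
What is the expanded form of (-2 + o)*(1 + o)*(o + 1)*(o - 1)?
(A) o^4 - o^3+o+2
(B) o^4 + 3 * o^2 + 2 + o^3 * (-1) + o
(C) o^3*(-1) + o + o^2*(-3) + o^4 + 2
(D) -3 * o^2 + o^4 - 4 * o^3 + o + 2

Expanding (-2 + o)*(1 + o)*(o + 1)*(o - 1):
= o^3*(-1) + o + o^2*(-3) + o^4 + 2
C) o^3*(-1) + o + o^2*(-3) + o^4 + 2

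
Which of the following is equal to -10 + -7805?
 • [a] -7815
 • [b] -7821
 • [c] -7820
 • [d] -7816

-10 + -7805 = -7815
a) -7815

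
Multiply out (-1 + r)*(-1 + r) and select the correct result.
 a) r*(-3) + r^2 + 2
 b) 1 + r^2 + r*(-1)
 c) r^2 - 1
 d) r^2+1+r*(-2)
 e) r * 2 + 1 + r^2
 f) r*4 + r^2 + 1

Expanding (-1 + r)*(-1 + r):
= r^2+1+r*(-2)
d) r^2+1+r*(-2)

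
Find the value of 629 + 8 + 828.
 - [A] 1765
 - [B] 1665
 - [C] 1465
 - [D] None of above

First: 629 + 8 = 637
Then: 637 + 828 = 1465
C) 1465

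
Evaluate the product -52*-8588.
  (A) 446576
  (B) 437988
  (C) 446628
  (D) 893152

-52 * -8588 = 446576
A) 446576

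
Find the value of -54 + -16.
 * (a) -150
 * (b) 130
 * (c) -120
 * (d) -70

-54 + -16 = -70
d) -70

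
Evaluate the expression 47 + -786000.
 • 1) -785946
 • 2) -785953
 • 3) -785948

47 + -786000 = -785953
2) -785953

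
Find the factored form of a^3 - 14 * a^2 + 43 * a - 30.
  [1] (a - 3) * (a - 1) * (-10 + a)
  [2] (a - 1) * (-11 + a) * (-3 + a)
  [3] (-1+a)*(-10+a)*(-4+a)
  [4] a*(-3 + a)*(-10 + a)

We need to factor a^3 - 14 * a^2 + 43 * a - 30.
The factored form is (a - 3) * (a - 1) * (-10 + a).
1) (a - 3) * (a - 1) * (-10 + a)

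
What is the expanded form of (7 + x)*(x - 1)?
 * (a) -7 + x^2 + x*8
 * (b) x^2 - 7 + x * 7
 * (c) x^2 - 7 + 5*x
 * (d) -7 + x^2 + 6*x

Expanding (7 + x)*(x - 1):
= -7 + x^2 + 6*x
d) -7 + x^2 + 6*x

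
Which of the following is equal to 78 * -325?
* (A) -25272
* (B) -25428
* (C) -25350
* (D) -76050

78 * -325 = -25350
C) -25350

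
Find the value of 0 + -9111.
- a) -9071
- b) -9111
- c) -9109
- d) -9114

0 + -9111 = -9111
b) -9111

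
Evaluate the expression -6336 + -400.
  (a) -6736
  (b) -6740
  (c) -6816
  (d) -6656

-6336 + -400 = -6736
a) -6736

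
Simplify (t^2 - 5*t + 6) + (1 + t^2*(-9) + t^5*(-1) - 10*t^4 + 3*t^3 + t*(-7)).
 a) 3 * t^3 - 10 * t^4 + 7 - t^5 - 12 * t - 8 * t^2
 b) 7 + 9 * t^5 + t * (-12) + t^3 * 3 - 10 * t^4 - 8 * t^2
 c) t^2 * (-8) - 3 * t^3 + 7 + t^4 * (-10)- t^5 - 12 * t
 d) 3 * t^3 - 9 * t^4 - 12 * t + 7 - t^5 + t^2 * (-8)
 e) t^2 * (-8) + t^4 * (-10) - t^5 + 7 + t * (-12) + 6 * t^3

Adding the polynomials and combining like terms:
(t^2 - 5*t + 6) + (1 + t^2*(-9) + t^5*(-1) - 10*t^4 + 3*t^3 + t*(-7))
= 3 * t^3 - 10 * t^4 + 7 - t^5 - 12 * t - 8 * t^2
a) 3 * t^3 - 10 * t^4 + 7 - t^5 - 12 * t - 8 * t^2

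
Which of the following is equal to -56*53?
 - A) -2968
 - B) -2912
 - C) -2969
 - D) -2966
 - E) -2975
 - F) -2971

-56 * 53 = -2968
A) -2968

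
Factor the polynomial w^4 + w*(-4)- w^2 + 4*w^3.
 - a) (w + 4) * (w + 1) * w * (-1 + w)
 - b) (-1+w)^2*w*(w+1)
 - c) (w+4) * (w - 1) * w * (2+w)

We need to factor w^4 + w*(-4)- w^2 + 4*w^3.
The factored form is (w + 4) * (w + 1) * w * (-1 + w).
a) (w + 4) * (w + 1) * w * (-1 + w)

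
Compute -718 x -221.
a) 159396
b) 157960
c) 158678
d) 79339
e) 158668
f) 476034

-718 * -221 = 158678
c) 158678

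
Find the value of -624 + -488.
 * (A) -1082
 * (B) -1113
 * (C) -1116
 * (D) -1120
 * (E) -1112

-624 + -488 = -1112
E) -1112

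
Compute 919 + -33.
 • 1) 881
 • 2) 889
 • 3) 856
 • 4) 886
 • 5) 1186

919 + -33 = 886
4) 886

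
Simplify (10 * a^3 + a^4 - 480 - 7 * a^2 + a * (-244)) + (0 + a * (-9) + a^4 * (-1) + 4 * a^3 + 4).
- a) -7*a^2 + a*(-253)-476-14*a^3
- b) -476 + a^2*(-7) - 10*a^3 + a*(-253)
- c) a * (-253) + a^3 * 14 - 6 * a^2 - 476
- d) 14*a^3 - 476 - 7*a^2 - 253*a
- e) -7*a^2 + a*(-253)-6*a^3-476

Adding the polynomials and combining like terms:
(10*a^3 + a^4 - 480 - 7*a^2 + a*(-244)) + (0 + a*(-9) + a^4*(-1) + 4*a^3 + 4)
= 14*a^3 - 476 - 7*a^2 - 253*a
d) 14*a^3 - 476 - 7*a^2 - 253*a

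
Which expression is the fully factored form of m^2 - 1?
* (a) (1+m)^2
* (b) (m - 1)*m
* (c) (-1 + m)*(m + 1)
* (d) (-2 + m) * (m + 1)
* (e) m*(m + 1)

We need to factor m^2 - 1.
The factored form is (-1 + m)*(m + 1).
c) (-1 + m)*(m + 1)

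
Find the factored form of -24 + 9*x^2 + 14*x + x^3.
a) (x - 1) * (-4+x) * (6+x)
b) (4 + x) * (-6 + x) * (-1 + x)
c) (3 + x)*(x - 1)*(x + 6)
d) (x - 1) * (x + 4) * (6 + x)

We need to factor -24 + 9*x^2 + 14*x + x^3.
The factored form is (x - 1) * (x + 4) * (6 + x).
d) (x - 1) * (x + 4) * (6 + x)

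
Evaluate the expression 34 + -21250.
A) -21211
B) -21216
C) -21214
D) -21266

34 + -21250 = -21216
B) -21216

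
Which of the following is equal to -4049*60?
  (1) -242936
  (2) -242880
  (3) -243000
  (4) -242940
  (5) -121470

-4049 * 60 = -242940
4) -242940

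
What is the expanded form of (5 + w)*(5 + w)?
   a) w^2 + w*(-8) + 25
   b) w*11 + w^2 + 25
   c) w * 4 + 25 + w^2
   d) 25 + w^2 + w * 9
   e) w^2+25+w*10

Expanding (5 + w)*(5 + w):
= w^2+25+w*10
e) w^2+25+w*10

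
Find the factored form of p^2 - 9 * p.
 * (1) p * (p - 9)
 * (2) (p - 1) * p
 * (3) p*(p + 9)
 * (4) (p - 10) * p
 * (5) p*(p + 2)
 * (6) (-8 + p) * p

We need to factor p^2 - 9 * p.
The factored form is p * (p - 9).
1) p * (p - 9)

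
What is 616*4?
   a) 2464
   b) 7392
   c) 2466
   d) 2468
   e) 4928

616 * 4 = 2464
a) 2464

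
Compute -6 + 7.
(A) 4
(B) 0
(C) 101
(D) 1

-6 + 7 = 1
D) 1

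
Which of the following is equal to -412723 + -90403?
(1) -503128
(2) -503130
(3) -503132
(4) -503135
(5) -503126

-412723 + -90403 = -503126
5) -503126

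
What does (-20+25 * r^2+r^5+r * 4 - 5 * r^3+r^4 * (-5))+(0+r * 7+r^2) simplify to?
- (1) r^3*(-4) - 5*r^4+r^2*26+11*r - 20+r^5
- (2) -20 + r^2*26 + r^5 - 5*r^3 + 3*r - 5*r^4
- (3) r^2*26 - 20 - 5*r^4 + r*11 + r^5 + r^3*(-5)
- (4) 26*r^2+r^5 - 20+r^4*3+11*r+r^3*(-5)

Adding the polynomials and combining like terms:
(-20 + 25*r^2 + r^5 + r*4 - 5*r^3 + r^4*(-5)) + (0 + r*7 + r^2)
= r^2*26 - 20 - 5*r^4 + r*11 + r^5 + r^3*(-5)
3) r^2*26 - 20 - 5*r^4 + r*11 + r^5 + r^3*(-5)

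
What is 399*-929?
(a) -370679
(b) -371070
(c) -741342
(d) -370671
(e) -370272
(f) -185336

399 * -929 = -370671
d) -370671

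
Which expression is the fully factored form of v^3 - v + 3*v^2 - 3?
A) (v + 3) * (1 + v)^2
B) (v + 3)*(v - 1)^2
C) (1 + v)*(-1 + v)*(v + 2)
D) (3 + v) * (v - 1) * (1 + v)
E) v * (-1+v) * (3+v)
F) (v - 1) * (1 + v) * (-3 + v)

We need to factor v^3 - v + 3*v^2 - 3.
The factored form is (3 + v) * (v - 1) * (1 + v).
D) (3 + v) * (v - 1) * (1 + v)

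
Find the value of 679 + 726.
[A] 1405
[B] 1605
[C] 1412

679 + 726 = 1405
A) 1405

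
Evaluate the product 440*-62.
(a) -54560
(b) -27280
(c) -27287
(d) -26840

440 * -62 = -27280
b) -27280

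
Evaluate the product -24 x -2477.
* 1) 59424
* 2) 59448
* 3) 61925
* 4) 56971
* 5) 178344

-24 * -2477 = 59448
2) 59448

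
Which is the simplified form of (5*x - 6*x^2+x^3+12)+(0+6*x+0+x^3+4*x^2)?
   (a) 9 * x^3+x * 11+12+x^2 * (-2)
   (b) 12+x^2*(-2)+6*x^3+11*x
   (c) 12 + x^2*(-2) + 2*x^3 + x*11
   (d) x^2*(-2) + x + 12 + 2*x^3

Adding the polynomials and combining like terms:
(5*x - 6*x^2 + x^3 + 12) + (0 + 6*x + 0 + x^3 + 4*x^2)
= 12 + x^2*(-2) + 2*x^3 + x*11
c) 12 + x^2*(-2) + 2*x^3 + x*11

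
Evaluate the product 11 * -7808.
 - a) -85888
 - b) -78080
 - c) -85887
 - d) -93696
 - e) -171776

11 * -7808 = -85888
a) -85888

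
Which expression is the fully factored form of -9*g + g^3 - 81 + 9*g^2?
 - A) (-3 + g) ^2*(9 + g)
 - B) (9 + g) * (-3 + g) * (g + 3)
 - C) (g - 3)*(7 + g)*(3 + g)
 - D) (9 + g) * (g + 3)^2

We need to factor -9*g + g^3 - 81 + 9*g^2.
The factored form is (9 + g) * (-3 + g) * (g + 3).
B) (9 + g) * (-3 + g) * (g + 3)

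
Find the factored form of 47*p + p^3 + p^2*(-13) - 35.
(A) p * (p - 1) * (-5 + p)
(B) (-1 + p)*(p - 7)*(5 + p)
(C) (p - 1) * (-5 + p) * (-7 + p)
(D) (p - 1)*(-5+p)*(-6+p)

We need to factor 47*p + p^3 + p^2*(-13) - 35.
The factored form is (p - 1) * (-5 + p) * (-7 + p).
C) (p - 1) * (-5 + p) * (-7 + p)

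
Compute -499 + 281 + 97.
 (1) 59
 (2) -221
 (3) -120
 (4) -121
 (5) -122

First: -499 + 281 = -218
Then: -218 + 97 = -121
4) -121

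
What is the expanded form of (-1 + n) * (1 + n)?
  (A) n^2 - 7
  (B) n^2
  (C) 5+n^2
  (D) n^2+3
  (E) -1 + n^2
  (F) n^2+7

Expanding (-1 + n) * (1 + n):
= -1 + n^2
E) -1 + n^2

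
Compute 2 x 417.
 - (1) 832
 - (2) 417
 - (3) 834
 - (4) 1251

2 * 417 = 834
3) 834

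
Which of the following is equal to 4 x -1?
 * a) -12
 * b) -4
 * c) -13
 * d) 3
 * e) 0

4 * -1 = -4
b) -4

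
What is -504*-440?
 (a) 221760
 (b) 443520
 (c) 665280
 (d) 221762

-504 * -440 = 221760
a) 221760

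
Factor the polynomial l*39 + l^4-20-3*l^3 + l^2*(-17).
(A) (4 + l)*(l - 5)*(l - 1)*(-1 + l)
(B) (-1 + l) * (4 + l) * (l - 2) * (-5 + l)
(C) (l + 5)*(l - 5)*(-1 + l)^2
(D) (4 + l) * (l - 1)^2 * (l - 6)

We need to factor l*39 + l^4-20-3*l^3 + l^2*(-17).
The factored form is (4 + l)*(l - 5)*(l - 1)*(-1 + l).
A) (4 + l)*(l - 5)*(l - 1)*(-1 + l)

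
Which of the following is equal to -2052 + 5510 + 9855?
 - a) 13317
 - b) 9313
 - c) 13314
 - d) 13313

First: -2052 + 5510 = 3458
Then: 3458 + 9855 = 13313
d) 13313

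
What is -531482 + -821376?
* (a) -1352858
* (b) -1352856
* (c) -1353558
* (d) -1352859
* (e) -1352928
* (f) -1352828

-531482 + -821376 = -1352858
a) -1352858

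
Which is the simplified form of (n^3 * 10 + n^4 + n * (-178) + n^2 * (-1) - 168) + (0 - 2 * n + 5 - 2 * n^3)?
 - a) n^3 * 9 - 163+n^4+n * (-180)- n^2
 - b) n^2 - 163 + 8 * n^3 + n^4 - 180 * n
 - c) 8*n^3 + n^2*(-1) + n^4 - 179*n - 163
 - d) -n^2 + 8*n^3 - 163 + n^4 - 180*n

Adding the polynomials and combining like terms:
(n^3*10 + n^4 + n*(-178) + n^2*(-1) - 168) + (0 - 2*n + 5 - 2*n^3)
= -n^2 + 8*n^3 - 163 + n^4 - 180*n
d) -n^2 + 8*n^3 - 163 + n^4 - 180*n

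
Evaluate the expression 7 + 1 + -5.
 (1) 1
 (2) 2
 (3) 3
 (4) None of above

First: 7 + 1 = 8
Then: 8 + -5 = 3
3) 3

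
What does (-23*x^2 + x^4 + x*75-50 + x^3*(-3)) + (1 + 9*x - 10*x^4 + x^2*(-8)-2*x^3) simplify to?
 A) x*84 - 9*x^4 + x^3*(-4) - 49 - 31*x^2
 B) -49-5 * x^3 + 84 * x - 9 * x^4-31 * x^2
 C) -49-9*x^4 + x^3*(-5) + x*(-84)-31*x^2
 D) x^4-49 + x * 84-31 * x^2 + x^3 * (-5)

Adding the polynomials and combining like terms:
(-23*x^2 + x^4 + x*75 - 50 + x^3*(-3)) + (1 + 9*x - 10*x^4 + x^2*(-8) - 2*x^3)
= -49-5 * x^3 + 84 * x - 9 * x^4-31 * x^2
B) -49-5 * x^3 + 84 * x - 9 * x^4-31 * x^2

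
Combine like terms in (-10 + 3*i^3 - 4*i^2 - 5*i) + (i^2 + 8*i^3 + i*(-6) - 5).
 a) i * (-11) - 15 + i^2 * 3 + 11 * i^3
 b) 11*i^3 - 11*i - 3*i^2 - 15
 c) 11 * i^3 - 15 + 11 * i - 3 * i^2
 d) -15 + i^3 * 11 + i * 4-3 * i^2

Adding the polynomials and combining like terms:
(-10 + 3*i^3 - 4*i^2 - 5*i) + (i^2 + 8*i^3 + i*(-6) - 5)
= 11*i^3 - 11*i - 3*i^2 - 15
b) 11*i^3 - 11*i - 3*i^2 - 15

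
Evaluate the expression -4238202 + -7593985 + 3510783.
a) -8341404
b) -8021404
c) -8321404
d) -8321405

First: -4238202 + -7593985 = -11832187
Then: -11832187 + 3510783 = -8321404
c) -8321404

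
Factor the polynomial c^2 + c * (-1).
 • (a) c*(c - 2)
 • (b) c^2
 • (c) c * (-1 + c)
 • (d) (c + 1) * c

We need to factor c^2 + c * (-1).
The factored form is c * (-1 + c).
c) c * (-1 + c)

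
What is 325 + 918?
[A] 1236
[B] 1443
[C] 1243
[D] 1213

325 + 918 = 1243
C) 1243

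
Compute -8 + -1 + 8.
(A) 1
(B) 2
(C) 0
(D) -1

First: -8 + -1 = -9
Then: -9 + 8 = -1
D) -1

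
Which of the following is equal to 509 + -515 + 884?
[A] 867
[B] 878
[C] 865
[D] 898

First: 509 + -515 = -6
Then: -6 + 884 = 878
B) 878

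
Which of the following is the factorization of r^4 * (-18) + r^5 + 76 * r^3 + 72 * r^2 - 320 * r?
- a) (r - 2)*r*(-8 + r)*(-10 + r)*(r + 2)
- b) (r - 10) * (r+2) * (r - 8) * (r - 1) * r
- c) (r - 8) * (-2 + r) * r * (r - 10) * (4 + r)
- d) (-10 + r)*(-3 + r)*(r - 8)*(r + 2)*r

We need to factor r^4 * (-18) + r^5 + 76 * r^3 + 72 * r^2 - 320 * r.
The factored form is (r - 2)*r*(-8 + r)*(-10 + r)*(r + 2).
a) (r - 2)*r*(-8 + r)*(-10 + r)*(r + 2)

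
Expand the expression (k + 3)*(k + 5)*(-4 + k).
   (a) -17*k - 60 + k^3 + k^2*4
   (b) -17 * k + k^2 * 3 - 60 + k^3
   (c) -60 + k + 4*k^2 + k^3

Expanding (k + 3)*(k + 5)*(-4 + k):
= -17*k - 60 + k^3 + k^2*4
a) -17*k - 60 + k^3 + k^2*4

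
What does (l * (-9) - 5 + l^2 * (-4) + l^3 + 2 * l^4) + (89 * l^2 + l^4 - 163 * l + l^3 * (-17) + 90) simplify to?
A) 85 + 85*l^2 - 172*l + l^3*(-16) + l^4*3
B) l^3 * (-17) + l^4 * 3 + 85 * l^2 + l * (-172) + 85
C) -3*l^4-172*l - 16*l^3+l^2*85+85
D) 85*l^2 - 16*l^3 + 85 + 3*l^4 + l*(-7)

Adding the polynomials and combining like terms:
(l*(-9) - 5 + l^2*(-4) + l^3 + 2*l^4) + (89*l^2 + l^4 - 163*l + l^3*(-17) + 90)
= 85 + 85*l^2 - 172*l + l^3*(-16) + l^4*3
A) 85 + 85*l^2 - 172*l + l^3*(-16) + l^4*3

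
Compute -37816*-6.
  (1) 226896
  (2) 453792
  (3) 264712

-37816 * -6 = 226896
1) 226896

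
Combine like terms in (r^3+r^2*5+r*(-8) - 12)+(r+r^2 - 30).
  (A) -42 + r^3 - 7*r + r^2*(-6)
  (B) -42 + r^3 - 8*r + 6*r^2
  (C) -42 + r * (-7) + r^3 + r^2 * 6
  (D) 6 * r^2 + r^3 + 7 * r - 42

Adding the polynomials and combining like terms:
(r^3 + r^2*5 + r*(-8) - 12) + (r + r^2 - 30)
= -42 + r * (-7) + r^3 + r^2 * 6
C) -42 + r * (-7) + r^3 + r^2 * 6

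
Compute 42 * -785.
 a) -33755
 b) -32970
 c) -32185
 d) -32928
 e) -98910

42 * -785 = -32970
b) -32970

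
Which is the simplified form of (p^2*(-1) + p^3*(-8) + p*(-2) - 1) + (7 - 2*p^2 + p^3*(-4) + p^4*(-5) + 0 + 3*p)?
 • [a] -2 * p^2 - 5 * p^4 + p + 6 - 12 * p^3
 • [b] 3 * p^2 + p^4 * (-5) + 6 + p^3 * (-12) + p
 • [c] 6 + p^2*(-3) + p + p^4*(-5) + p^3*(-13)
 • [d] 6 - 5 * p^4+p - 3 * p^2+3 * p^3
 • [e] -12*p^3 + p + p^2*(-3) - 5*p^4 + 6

Adding the polynomials and combining like terms:
(p^2*(-1) + p^3*(-8) + p*(-2) - 1) + (7 - 2*p^2 + p^3*(-4) + p^4*(-5) + 0 + 3*p)
= -12*p^3 + p + p^2*(-3) - 5*p^4 + 6
e) -12*p^3 + p + p^2*(-3) - 5*p^4 + 6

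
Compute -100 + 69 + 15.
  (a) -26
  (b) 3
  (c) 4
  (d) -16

First: -100 + 69 = -31
Then: -31 + 15 = -16
d) -16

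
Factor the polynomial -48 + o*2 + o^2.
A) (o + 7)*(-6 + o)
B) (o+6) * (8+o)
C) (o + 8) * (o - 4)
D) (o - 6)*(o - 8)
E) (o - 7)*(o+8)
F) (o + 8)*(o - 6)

We need to factor -48 + o*2 + o^2.
The factored form is (o + 8)*(o - 6).
F) (o + 8)*(o - 6)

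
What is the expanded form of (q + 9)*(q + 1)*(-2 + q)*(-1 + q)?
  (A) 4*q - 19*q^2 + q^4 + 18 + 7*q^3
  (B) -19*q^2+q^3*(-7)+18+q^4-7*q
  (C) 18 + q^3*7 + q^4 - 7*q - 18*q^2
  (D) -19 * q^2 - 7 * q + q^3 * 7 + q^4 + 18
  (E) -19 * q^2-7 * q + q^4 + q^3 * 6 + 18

Expanding (q + 9)*(q + 1)*(-2 + q)*(-1 + q):
= -19 * q^2 - 7 * q + q^3 * 7 + q^4 + 18
D) -19 * q^2 - 7 * q + q^3 * 7 + q^4 + 18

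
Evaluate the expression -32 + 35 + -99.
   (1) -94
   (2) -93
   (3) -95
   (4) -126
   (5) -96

First: -32 + 35 = 3
Then: 3 + -99 = -96
5) -96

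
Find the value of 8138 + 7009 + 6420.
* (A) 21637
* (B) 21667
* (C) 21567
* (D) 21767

First: 8138 + 7009 = 15147
Then: 15147 + 6420 = 21567
C) 21567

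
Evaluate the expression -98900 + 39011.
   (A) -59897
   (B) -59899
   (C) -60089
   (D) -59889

-98900 + 39011 = -59889
D) -59889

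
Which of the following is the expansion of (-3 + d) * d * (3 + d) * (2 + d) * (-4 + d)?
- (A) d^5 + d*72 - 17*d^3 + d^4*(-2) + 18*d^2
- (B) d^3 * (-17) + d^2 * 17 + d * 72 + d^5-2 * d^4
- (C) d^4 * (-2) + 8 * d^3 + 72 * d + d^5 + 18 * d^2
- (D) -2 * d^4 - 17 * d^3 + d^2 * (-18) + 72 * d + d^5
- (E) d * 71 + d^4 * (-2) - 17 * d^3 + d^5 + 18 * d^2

Expanding (-3 + d) * d * (3 + d) * (2 + d) * (-4 + d):
= d^5 + d*72 - 17*d^3 + d^4*(-2) + 18*d^2
A) d^5 + d*72 - 17*d^3 + d^4*(-2) + 18*d^2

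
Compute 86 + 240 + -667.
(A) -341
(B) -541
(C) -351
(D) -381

First: 86 + 240 = 326
Then: 326 + -667 = -341
A) -341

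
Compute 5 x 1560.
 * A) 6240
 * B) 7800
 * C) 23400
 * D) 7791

5 * 1560 = 7800
B) 7800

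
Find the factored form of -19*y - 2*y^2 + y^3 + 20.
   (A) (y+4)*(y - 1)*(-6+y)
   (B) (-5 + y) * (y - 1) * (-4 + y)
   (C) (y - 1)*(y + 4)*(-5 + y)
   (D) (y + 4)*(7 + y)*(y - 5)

We need to factor -19*y - 2*y^2 + y^3 + 20.
The factored form is (y - 1)*(y + 4)*(-5 + y).
C) (y - 1)*(y + 4)*(-5 + y)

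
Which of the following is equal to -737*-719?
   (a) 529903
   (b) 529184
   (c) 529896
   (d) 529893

-737 * -719 = 529903
a) 529903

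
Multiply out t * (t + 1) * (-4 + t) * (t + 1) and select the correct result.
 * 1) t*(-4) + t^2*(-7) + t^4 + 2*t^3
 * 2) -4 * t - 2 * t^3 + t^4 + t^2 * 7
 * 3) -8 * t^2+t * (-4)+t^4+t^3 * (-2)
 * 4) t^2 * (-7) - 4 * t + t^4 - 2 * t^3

Expanding t * (t + 1) * (-4 + t) * (t + 1):
= t^2 * (-7) - 4 * t + t^4 - 2 * t^3
4) t^2 * (-7) - 4 * t + t^4 - 2 * t^3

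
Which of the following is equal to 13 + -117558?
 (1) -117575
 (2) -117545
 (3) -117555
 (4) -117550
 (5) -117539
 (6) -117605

13 + -117558 = -117545
2) -117545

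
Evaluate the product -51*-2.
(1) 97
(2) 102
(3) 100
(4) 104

-51 * -2 = 102
2) 102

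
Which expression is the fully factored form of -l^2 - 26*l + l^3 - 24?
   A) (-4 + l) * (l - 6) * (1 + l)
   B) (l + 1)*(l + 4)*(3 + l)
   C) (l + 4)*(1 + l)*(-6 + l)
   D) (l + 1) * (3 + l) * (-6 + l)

We need to factor -l^2 - 26*l + l^3 - 24.
The factored form is (l + 4)*(1 + l)*(-6 + l).
C) (l + 4)*(1 + l)*(-6 + l)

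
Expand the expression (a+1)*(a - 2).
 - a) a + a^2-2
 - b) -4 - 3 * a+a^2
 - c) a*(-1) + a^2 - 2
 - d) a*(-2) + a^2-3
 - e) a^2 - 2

Expanding (a+1)*(a - 2):
= a*(-1) + a^2 - 2
c) a*(-1) + a^2 - 2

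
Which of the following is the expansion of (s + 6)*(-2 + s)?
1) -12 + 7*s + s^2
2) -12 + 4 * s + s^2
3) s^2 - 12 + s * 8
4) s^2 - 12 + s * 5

Expanding (s + 6)*(-2 + s):
= -12 + 4 * s + s^2
2) -12 + 4 * s + s^2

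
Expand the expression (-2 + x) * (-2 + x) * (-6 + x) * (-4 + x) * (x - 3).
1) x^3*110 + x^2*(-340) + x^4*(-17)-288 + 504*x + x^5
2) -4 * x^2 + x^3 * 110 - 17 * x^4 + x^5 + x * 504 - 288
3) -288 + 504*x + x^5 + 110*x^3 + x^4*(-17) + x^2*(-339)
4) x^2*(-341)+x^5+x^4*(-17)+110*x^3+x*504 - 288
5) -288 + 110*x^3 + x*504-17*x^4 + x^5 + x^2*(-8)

Expanding (-2 + x) * (-2 + x) * (-6 + x) * (-4 + x) * (x - 3):
= x^3*110 + x^2*(-340) + x^4*(-17)-288 + 504*x + x^5
1) x^3*110 + x^2*(-340) + x^4*(-17)-288 + 504*x + x^5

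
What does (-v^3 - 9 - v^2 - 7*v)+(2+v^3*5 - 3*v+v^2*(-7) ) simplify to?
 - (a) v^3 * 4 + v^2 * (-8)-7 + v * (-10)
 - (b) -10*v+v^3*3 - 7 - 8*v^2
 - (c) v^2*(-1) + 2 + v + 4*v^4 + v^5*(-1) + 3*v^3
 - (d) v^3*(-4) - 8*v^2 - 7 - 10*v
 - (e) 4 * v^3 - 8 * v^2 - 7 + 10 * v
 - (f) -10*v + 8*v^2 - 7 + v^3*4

Adding the polynomials and combining like terms:
(-v^3 - 9 - v^2 - 7*v) + (2 + v^3*5 - 3*v + v^2*(-7))
= v^3 * 4 + v^2 * (-8)-7 + v * (-10)
a) v^3 * 4 + v^2 * (-8)-7 + v * (-10)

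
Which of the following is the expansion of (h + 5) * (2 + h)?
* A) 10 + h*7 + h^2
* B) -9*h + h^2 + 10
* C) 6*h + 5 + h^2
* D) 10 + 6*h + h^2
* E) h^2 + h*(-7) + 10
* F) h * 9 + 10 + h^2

Expanding (h + 5) * (2 + h):
= 10 + h*7 + h^2
A) 10 + h*7 + h^2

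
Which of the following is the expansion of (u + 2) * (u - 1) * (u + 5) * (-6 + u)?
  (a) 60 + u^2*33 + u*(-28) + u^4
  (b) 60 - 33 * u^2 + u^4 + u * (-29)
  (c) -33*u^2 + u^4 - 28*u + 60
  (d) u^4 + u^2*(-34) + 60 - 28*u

Expanding (u + 2) * (u - 1) * (u + 5) * (-6 + u):
= -33*u^2 + u^4 - 28*u + 60
c) -33*u^2 + u^4 - 28*u + 60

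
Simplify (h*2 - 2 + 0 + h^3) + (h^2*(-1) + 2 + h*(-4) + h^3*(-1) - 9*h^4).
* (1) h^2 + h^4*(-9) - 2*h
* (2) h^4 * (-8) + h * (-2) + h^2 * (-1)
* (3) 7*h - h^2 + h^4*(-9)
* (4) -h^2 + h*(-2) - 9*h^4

Adding the polynomials and combining like terms:
(h*2 - 2 + 0 + h^3) + (h^2*(-1) + 2 + h*(-4) + h^3*(-1) - 9*h^4)
= -h^2 + h*(-2) - 9*h^4
4) -h^2 + h*(-2) - 9*h^4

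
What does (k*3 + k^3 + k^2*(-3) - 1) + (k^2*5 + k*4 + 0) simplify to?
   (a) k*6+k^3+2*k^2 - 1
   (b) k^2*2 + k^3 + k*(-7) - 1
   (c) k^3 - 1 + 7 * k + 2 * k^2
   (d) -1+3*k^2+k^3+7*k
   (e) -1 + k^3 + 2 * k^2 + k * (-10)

Adding the polynomials and combining like terms:
(k*3 + k^3 + k^2*(-3) - 1) + (k^2*5 + k*4 + 0)
= k^3 - 1 + 7 * k + 2 * k^2
c) k^3 - 1 + 7 * k + 2 * k^2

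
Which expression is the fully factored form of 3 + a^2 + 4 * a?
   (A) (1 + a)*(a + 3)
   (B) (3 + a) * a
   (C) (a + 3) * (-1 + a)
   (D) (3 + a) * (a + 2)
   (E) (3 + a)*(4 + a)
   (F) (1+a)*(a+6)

We need to factor 3 + a^2 + 4 * a.
The factored form is (1 + a)*(a + 3).
A) (1 + a)*(a + 3)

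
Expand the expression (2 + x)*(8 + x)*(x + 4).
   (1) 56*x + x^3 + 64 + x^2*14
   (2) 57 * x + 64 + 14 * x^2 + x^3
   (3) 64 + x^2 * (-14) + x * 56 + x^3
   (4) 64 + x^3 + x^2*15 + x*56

Expanding (2 + x)*(8 + x)*(x + 4):
= 56*x + x^3 + 64 + x^2*14
1) 56*x + x^3 + 64 + x^2*14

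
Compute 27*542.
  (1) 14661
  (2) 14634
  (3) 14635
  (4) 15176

27 * 542 = 14634
2) 14634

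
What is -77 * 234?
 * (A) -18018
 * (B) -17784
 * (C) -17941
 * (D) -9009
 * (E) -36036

-77 * 234 = -18018
A) -18018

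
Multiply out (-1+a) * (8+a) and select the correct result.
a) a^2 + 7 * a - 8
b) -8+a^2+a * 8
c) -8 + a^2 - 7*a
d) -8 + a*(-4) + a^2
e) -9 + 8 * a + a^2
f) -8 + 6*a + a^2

Expanding (-1+a) * (8+a):
= a^2 + 7 * a - 8
a) a^2 + 7 * a - 8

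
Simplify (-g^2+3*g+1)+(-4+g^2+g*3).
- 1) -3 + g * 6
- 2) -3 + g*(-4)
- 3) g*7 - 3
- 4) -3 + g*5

Adding the polynomials and combining like terms:
(-g^2 + 3*g + 1) + (-4 + g^2 + g*3)
= -3 + g * 6
1) -3 + g * 6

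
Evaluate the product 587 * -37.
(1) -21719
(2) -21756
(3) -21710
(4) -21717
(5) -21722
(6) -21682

587 * -37 = -21719
1) -21719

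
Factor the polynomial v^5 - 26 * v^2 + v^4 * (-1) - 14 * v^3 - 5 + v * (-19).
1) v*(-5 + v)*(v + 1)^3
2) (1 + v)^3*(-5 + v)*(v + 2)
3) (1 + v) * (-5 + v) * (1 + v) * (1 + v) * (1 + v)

We need to factor v^5 - 26 * v^2 + v^4 * (-1) - 14 * v^3 - 5 + v * (-19).
The factored form is (1 + v) * (-5 + v) * (1 + v) * (1 + v) * (1 + v).
3) (1 + v) * (-5 + v) * (1 + v) * (1 + v) * (1 + v)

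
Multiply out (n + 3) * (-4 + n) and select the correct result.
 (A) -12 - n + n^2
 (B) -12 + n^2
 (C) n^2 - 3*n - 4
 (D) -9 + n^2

Expanding (n + 3) * (-4 + n):
= -12 - n + n^2
A) -12 - n + n^2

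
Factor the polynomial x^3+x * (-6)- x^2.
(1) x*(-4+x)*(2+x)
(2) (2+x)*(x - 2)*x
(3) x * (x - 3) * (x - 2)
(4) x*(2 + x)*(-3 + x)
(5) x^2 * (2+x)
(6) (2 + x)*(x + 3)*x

We need to factor x^3+x * (-6)- x^2.
The factored form is x*(2 + x)*(-3 + x).
4) x*(2 + x)*(-3 + x)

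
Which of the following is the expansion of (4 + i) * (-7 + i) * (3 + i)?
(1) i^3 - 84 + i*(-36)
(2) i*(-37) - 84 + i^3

Expanding (4 + i) * (-7 + i) * (3 + i):
= i*(-37) - 84 + i^3
2) i*(-37) - 84 + i^3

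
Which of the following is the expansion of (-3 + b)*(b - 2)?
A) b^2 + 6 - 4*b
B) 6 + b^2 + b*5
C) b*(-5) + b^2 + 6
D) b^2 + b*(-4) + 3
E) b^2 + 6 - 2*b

Expanding (-3 + b)*(b - 2):
= b*(-5) + b^2 + 6
C) b*(-5) + b^2 + 6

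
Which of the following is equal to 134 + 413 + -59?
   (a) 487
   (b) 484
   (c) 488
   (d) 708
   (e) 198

First: 134 + 413 = 547
Then: 547 + -59 = 488
c) 488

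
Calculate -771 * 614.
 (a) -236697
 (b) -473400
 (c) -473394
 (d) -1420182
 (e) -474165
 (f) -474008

-771 * 614 = -473394
c) -473394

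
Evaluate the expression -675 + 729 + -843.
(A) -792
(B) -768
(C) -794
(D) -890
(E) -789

First: -675 + 729 = 54
Then: 54 + -843 = -789
E) -789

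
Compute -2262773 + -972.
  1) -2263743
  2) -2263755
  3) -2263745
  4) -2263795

-2262773 + -972 = -2263745
3) -2263745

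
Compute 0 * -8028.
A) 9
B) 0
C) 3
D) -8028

0 * -8028 = 0
B) 0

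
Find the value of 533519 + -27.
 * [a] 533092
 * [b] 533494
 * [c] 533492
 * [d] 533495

533519 + -27 = 533492
c) 533492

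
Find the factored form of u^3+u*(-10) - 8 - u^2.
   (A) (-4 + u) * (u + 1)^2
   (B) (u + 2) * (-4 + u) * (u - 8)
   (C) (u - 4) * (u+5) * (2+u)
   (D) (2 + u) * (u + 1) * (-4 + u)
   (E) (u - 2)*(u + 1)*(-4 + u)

We need to factor u^3+u*(-10) - 8 - u^2.
The factored form is (2 + u) * (u + 1) * (-4 + u).
D) (2 + u) * (u + 1) * (-4 + u)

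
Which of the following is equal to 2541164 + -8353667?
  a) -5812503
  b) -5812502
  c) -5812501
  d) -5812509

2541164 + -8353667 = -5812503
a) -5812503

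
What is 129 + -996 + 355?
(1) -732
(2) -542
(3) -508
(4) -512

First: 129 + -996 = -867
Then: -867 + 355 = -512
4) -512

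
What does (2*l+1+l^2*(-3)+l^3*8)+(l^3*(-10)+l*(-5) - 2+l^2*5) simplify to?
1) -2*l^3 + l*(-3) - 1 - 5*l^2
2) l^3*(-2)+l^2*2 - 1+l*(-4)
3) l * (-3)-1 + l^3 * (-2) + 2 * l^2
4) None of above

Adding the polynomials and combining like terms:
(2*l + 1 + l^2*(-3) + l^3*8) + (l^3*(-10) + l*(-5) - 2 + l^2*5)
= l * (-3)-1 + l^3 * (-2) + 2 * l^2
3) l * (-3)-1 + l^3 * (-2) + 2 * l^2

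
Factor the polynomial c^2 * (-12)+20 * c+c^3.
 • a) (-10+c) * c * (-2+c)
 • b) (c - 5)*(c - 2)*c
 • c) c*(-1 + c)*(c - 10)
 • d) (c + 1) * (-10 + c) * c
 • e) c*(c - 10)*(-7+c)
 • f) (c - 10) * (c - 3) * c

We need to factor c^2 * (-12)+20 * c+c^3.
The factored form is (-10+c) * c * (-2+c).
a) (-10+c) * c * (-2+c)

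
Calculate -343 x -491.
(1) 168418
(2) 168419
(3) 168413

-343 * -491 = 168413
3) 168413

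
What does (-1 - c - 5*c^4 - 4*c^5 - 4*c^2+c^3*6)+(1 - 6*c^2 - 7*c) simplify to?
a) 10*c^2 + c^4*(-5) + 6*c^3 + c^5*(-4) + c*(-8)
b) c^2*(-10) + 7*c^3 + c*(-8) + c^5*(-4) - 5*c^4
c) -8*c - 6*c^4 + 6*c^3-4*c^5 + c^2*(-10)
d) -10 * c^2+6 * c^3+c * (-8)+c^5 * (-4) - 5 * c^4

Adding the polynomials and combining like terms:
(-1 - c - 5*c^4 - 4*c^5 - 4*c^2 + c^3*6) + (1 - 6*c^2 - 7*c)
= -10 * c^2+6 * c^3+c * (-8)+c^5 * (-4) - 5 * c^4
d) -10 * c^2+6 * c^3+c * (-8)+c^5 * (-4) - 5 * c^4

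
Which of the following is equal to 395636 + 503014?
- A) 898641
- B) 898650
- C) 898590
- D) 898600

395636 + 503014 = 898650
B) 898650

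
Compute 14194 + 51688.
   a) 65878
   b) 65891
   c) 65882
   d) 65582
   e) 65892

14194 + 51688 = 65882
c) 65882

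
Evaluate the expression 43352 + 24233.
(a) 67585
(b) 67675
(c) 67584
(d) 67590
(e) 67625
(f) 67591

43352 + 24233 = 67585
a) 67585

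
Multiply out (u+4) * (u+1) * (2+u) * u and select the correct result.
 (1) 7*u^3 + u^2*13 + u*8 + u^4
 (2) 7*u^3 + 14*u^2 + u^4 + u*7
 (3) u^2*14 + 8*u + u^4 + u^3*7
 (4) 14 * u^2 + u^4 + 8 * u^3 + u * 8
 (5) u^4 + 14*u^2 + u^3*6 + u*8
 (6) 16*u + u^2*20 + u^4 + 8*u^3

Expanding (u+4) * (u+1) * (2+u) * u:
= u^2*14 + 8*u + u^4 + u^3*7
3) u^2*14 + 8*u + u^4 + u^3*7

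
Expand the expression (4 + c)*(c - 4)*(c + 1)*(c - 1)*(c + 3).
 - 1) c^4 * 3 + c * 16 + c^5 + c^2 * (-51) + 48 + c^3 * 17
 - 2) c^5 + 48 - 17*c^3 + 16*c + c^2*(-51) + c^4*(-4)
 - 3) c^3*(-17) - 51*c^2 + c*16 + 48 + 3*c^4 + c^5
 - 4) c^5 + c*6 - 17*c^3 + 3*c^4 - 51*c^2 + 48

Expanding (4 + c)*(c - 4)*(c + 1)*(c - 1)*(c + 3):
= c^3*(-17) - 51*c^2 + c*16 + 48 + 3*c^4 + c^5
3) c^3*(-17) - 51*c^2 + c*16 + 48 + 3*c^4 + c^5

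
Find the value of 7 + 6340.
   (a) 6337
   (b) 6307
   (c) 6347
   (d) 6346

7 + 6340 = 6347
c) 6347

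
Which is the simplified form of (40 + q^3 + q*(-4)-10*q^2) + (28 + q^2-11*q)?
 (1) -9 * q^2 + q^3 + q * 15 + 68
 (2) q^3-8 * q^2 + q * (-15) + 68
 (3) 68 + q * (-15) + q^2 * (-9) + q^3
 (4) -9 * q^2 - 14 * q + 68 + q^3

Adding the polynomials and combining like terms:
(40 + q^3 + q*(-4) - 10*q^2) + (28 + q^2 - 11*q)
= 68 + q * (-15) + q^2 * (-9) + q^3
3) 68 + q * (-15) + q^2 * (-9) + q^3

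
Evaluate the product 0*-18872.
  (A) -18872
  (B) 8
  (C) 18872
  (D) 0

0 * -18872 = 0
D) 0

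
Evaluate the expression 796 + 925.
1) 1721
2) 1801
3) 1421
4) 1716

796 + 925 = 1721
1) 1721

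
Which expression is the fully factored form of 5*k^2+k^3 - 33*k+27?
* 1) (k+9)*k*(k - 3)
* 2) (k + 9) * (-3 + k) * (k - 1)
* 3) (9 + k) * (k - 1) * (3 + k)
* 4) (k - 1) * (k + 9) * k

We need to factor 5*k^2+k^3 - 33*k+27.
The factored form is (k + 9) * (-3 + k) * (k - 1).
2) (k + 9) * (-3 + k) * (k - 1)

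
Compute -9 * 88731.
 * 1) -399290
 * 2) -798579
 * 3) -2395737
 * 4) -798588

-9 * 88731 = -798579
2) -798579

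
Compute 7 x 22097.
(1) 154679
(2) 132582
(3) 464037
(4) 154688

7 * 22097 = 154679
1) 154679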